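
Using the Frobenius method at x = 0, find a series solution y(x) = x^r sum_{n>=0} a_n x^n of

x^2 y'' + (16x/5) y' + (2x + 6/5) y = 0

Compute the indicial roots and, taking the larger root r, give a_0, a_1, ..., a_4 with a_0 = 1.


Write in Frobenius form y'' + (p(x)/x) y' + (q(x)/x^2) y = 0:
  p(x) = 16/5,  q(x) = 2x + 6/5.
Indicial equation: r(r-1) + (16/5) r + (6/5) = 0 -> roots r_1 = -1, r_2 = -6/5.
Take r = r_1 = -1. Let y(x) = x^r sum_{n>=0} a_n x^n with a_0 = 1.
Substitute y = x^r sum a_n x^n and match x^{r+n}. The recurrence is
  D(n) a_n + 2 a_{n-1} = 0,  where D(n) = (r+n)(r+n-1) + (16/5)(r+n) + (6/5).
  a_n = -2 / D(n) * a_{n-1}.
Since the indicial polynomial factors as (r - r_1)(r - r_2), D(n) = (r_1 + n - r_1)(r_1 + n - r_2) = n(n + 1/5).
Evaluating step by step (a_0 = 1):
  n = 1: D(1) = 1(1 + 1/5) = 6/5; numerator = -2(1) = -2; a_1 = (-2)/(6/5) = -5/3
  n = 2: D(2) = 2(2 + 1/5) = 22/5; numerator = -2(-5/3) = 10/3; a_2 = (10/3)/(22/5) = 25/33
  n = 3: D(3) = 3(3 + 1/5) = 48/5; numerator = -2(25/33) = -50/33; a_3 = (-50/33)/(48/5) = -125/792
  n = 4: D(4) = 4(4 + 1/5) = 84/5; numerator = -2(-125/792) = 125/396; a_4 = (125/396)/(84/5) = 625/33264

r = -1; a_0 = 1; a_1 = -5/3; a_2 = 25/33; a_3 = -125/792; a_4 = 625/33264


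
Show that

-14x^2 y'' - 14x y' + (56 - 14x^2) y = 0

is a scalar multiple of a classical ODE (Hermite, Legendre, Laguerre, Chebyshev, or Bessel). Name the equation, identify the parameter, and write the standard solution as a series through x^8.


All three coefficients share the factor -14; dividing through by -14 gives  x^2 y'' + x y' + (x^2 - 4) y = 0.
This matches the Bessel equation x^2 y'' + x y' + (x^2 - nu^2) y = 0 with nu^2 = 4, so nu = 2; the solution bounded at x = 0 is J_2(x).
Frobenius at x = 0: indicial roots ±nu; for r = nu the recurrence k(k + 2nu) c_k = -c_{k-2} gives the standard series J_nu(x) = sum_{k>=0} (-1)^k / (k! (k+nu)!) (x/2)^(2k+nu). Evaluate the first 4 terms:
  k = 0: (-1)^0 / (0! * 2! * 2^2) x^2 = 1/(1*2*4) x^2 = (1/8) x^2
  k = 1: (-1)^1 / (1! * 3! * 2^4) x^4 = -1/(1*6*16) x^4 = (-1/96) x^4
  k = 2: (-1)^2 / (2! * 4! * 2^6) x^6 = 1/(2*24*64) x^6 = (1/3072) x^6
  k = 3: (-1)^3 / (3! * 5! * 2^8) x^8 = -1/(6*120*256) x^8 = (-1/184320) x^8
Hence J_2(x) = -x^8/184320 + x^6/3072 - x^4/96 + x^2/8 + ....

J_2(x); series = -x^8/184320 + x^6/3072 - x^4/96 + x^2/8


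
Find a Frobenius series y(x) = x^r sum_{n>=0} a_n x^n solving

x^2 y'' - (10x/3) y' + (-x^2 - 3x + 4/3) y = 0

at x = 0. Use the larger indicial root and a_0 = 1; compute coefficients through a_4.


Write in Frobenius form y'' + (p(x)/x) y' + (q(x)/x^2) y = 0:
  p(x) = -10/3,  q(x) = -x^2 - 3x + 4/3.
Indicial equation: r(r-1) + (-10/3) r + (4/3) = 0 -> roots r_1 = 4, r_2 = 1/3.
Take r = r_1 = 4. Let y(x) = x^r sum_{n>=0} a_n x^n with a_0 = 1.
Substitute y = x^r sum a_n x^n and match x^{r+n}. The recurrence is
  D(n) a_n - 3 a_{n-1} - 1 a_{n-2} = 0,  where D(n) = (r+n)(r+n-1) + (-10/3)(r+n) + (4/3).
  a_n = [3 a_{n-1} + 1 a_{n-2}] / D(n).
Since the indicial polynomial factors as (r - r_1)(r - r_2), D(n) = (r_1 + n - r_1)(r_1 + n - r_2) = n(n + 11/3).
Evaluating step by step (a_0 = 1):
  n = 1: D(1) = 1(1 + 11/3) = 14/3; numerator = 3(1) = 3; a_1 = (3)/(14/3) = 9/14
  n = 2: D(2) = 2(2 + 11/3) = 34/3; numerator = 3(9/14) + 1(1) = 41/14; a_2 = (41/14)/(34/3) = 123/476
  n = 3: D(3) = 3(3 + 11/3) = 20; numerator = 3(123/476) + 1(9/14) = 675/476; a_3 = (675/476)/(20) = 135/1904
  n = 4: D(4) = 4(4 + 11/3) = 92/3; numerator = 3(135/1904) + 1(123/476) = 897/1904; a_4 = (897/1904)/(92/3) = 117/7616

r = 4; a_0 = 1; a_1 = 9/14; a_2 = 123/476; a_3 = 135/1904; a_4 = 117/7616


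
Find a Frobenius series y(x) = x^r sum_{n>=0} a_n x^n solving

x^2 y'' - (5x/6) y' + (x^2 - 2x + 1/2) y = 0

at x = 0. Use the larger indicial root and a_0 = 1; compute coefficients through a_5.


Write in Frobenius form y'' + (p(x)/x) y' + (q(x)/x^2) y = 0:
  p(x) = -5/6,  q(x) = x^2 - 2x + 1/2.
Indicial equation: r(r-1) + (-5/6) r + (1/2) = 0 -> roots r_1 = 3/2, r_2 = 1/3.
Take r = r_1 = 3/2. Let y(x) = x^r sum_{n>=0} a_n x^n with a_0 = 1.
Substitute y = x^r sum a_n x^n and match x^{r+n}. The recurrence is
  D(n) a_n - 2 a_{n-1} + 1 a_{n-2} = 0,  where D(n) = (r+n)(r+n-1) + (-5/6)(r+n) + (1/2).
  a_n = [2 a_{n-1} - 1 a_{n-2}] / D(n).
Since the indicial polynomial factors as (r - r_1)(r - r_2), D(n) = (r_1 + n - r_1)(r_1 + n - r_2) = n(n + 7/6).
Evaluating step by step (a_0 = 1):
  n = 1: D(1) = 1(1 + 7/6) = 13/6; numerator = 2(1) = 2; a_1 = (2)/(13/6) = 12/13
  n = 2: D(2) = 2(2 + 7/6) = 19/3; numerator = 2(12/13) - 1(1) = 11/13; a_2 = (11/13)/(19/3) = 33/247
  n = 3: D(3) = 3(3 + 7/6) = 25/2; numerator = 2(33/247) - 1(12/13) = -162/247; a_3 = (-162/247)/(25/2) = -324/6175
  n = 4: D(4) = 4(4 + 7/6) = 62/3; numerator = 2(-324/6175) - 1(33/247) = -1473/6175; a_4 = (-1473/6175)/(62/3) = -4419/382850
  n = 5: D(5) = 5(5 + 7/6) = 185/6; numerator = 2(-4419/382850) - 1(-324/6175) = 225/7657; a_5 = (225/7657)/(185/6) = 270/283309

r = 3/2; a_0 = 1; a_1 = 12/13; a_2 = 33/247; a_3 = -324/6175; a_4 = -4419/382850; a_5 = 270/283309


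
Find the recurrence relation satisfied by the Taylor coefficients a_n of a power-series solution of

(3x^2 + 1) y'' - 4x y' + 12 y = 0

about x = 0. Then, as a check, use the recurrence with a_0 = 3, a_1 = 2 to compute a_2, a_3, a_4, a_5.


Substitute y = sum_n a_n x^n.
(1 + 3 x^2) y'' contributes (n+2)(n+1) a_{n+2} + 3 n(n-1) a_n at x^n.
-4 x y'(x) contributes -4 n a_n at x^n.
12 y(x) contributes 12 a_n at x^n.
Matching x^n: (n+2)(n+1) a_{n+2} + (3 n(n-1) - 4 n + 12) a_n = 0.
Thus a_{n+2} = (-3 n(n-1) + 4 n - 12) / ((n+1)(n+2)) * a_n.

Check with a_0 = 3, a_1 = 2 (apply the recurrence for n = 0, 1, 2, 3): a_0 = 3, a_1 = 2, a_2 = -18, a_3 = -8/3, a_4 = 15, a_5 = 12/5.

a_(n+2) = (-3 n(n-1) + 4 n - 12) / ((n+1)(n+2)) * a_n; check: a_0 = 3, a_1 = 2, a_2 = -18, a_3 = -8/3, a_4 = 15, a_5 = 12/5


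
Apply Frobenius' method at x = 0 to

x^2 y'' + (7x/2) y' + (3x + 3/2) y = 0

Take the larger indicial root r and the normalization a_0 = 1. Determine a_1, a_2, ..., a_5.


Write in Frobenius form y'' + (p(x)/x) y' + (q(x)/x^2) y = 0:
  p(x) = 7/2,  q(x) = 3x + 3/2.
Indicial equation: r(r-1) + (7/2) r + (3/2) = 0 -> roots r_1 = -1, r_2 = -3/2.
Take r = r_1 = -1. Let y(x) = x^r sum_{n>=0} a_n x^n with a_0 = 1.
Substitute y = x^r sum a_n x^n and match x^{r+n}. The recurrence is
  D(n) a_n + 3 a_{n-1} = 0,  where D(n) = (r+n)(r+n-1) + (7/2)(r+n) + (3/2).
  a_n = -3 / D(n) * a_{n-1}.
Since the indicial polynomial factors as (r - r_1)(r - r_2), D(n) = (r_1 + n - r_1)(r_1 + n - r_2) = n(n + 1/2).
Evaluating step by step (a_0 = 1):
  n = 1: D(1) = 1(1 + 1/2) = 3/2; numerator = -3(1) = -3; a_1 = (-3)/(3/2) = -2
  n = 2: D(2) = 2(2 + 1/2) = 5; numerator = -3(-2) = 6; a_2 = (6)/(5) = 6/5
  n = 3: D(3) = 3(3 + 1/2) = 21/2; numerator = -3(6/5) = -18/5; a_3 = (-18/5)/(21/2) = -12/35
  n = 4: D(4) = 4(4 + 1/2) = 18; numerator = -3(-12/35) = 36/35; a_4 = (36/35)/(18) = 2/35
  n = 5: D(5) = 5(5 + 1/2) = 55/2; numerator = -3(2/35) = -6/35; a_5 = (-6/35)/(55/2) = -12/1925

r = -1; a_0 = 1; a_1 = -2; a_2 = 6/5; a_3 = -12/35; a_4 = 2/35; a_5 = -12/1925


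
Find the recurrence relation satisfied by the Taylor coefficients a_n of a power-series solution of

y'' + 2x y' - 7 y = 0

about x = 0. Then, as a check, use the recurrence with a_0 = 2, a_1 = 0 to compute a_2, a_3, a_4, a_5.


Substitute y = sum_n a_n x^n.
y''(x) has coefficient (n+2)(n+1) a_{n+2} at x^n;
2 x y'(x) has coefficient 2 n a_n at x^n (shift);
-7 y(x) has coefficient -7 a_n at x^n.
Matching x^n: (n+2)(n+1) a_{n+2} + (2n - 7) a_n = 0.
Thus a_{n+2} = (-2n + 7) / ((n+1)(n+2)) * a_n.

Check with a_0 = 2, a_1 = 0 (apply the recurrence for n = 0, 1, 2, 3): a_0 = 2, a_1 = 0, a_2 = 7, a_3 = 0, a_4 = 7/4, a_5 = 0.

a_(n+2) = (-2n + 7) / ((n+1)(n+2)) * a_n; check: a_0 = 2, a_1 = 0, a_2 = 7, a_3 = 0, a_4 = 7/4, a_5 = 0


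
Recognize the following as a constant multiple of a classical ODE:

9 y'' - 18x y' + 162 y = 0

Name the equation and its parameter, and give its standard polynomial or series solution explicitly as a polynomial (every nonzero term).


All three coefficients share the factor 9; dividing through by 9 gives  y'' - 2x y' + 18 y = 0.
This matches the Hermite equation y'' - 2x y' + 2n y = 0 with 2n = 18, so n = 9; the polynomial solution is H_9(x).
With y = sum_k a_k x^k, matching x^k gives (k+2)(k+1) a_{k+2} = 2(k - n) a_k = 2(k - 9) a_k. The right side vanishes at k = 9, so the series with the parity of 9 terminates at degree 9.
Standard normalization: leading coefficient of H_n is 2^n, so a_9 = 2^9 = 512. Work downward with a_k = (k+1)(k+2) a_{k+2} / (2(k - n)):
  a_7 = (8)(9)(512) / (2(7 - 9)) = 36864/(-4) = -9216
  a_5 = (6)(7)(-9216) / (2(5 - 9)) = -387072/(-8) = 48384
  a_3 = (4)(5)(48384) / (2(3 - 9)) = 967680/(-12) = -80640
  a_1 = (2)(3)(-80640) / (2(1 - 9)) = -483840/(-16) = 30240
Hence H_9(x) = 512 x^9 - 9216 x^7 + 48384 x^5 - 80640 x^3 + 30240 x.

H_9(x); series = 512 x^9 - 9216 x^7 + 48384 x^5 - 80640 x^3 + 30240 x


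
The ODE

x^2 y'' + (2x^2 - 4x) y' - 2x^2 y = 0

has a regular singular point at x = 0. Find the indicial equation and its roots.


Divide by x^2 to reach normal form y'' + P_1(x) y' + P_2(x) y = 0 with P_1(x) = 2 - 4/x and P_2(x) = -2.
x = 0 is a singular point because the y'-coefficient 2 - 4/x has a pole at x = 0.
It is a regular singular point because x P_1(x) = p(x) = 2x - 4 and x^2 P_2(x) = q(x) = -2x^2 are polynomials, hence analytic at x = 0.
p(0) = -4,  q(0) = 0.
Indicial equation: r(r-1) + p(0) r + q(0) = 0, i.e. r^2 + (p(0) - 1) r + q(0) = 0, i.e. r^2 - 5 r = 0.
Discriminant: (-5)^2 - 4(0) = 25, so r = (5 ± 5)/2.
Solving: r_1 = 5, r_2 = 0.

indicial: r^2 - 5 r = 0; roots r_1 = 5, r_2 = 0


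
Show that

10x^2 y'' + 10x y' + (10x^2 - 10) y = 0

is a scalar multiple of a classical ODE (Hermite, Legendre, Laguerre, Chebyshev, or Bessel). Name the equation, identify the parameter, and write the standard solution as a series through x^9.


All three coefficients share the factor 10; dividing through by 10 gives  x^2 y'' + x y' + (x^2 - 1) y = 0.
This matches the Bessel equation x^2 y'' + x y' + (x^2 - nu^2) y = 0 with nu^2 = 1, so nu = 1; the solution bounded at x = 0 is J_1(x).
Frobenius at x = 0: indicial roots ±nu; for r = nu the recurrence k(k + 2nu) c_k = -c_{k-2} gives the standard series J_nu(x) = sum_{k>=0} (-1)^k / (k! (k+nu)!) (x/2)^(2k+nu). Evaluate the first 5 terms:
  k = 0: (-1)^0 / (0! * 1! * 2^1) x^1 = 1/(1*1*2) x^1 = (1/2) x^1
  k = 1: (-1)^1 / (1! * 2! * 2^3) x^3 = -1/(1*2*8) x^3 = (-1/16) x^3
  k = 2: (-1)^2 / (2! * 3! * 2^5) x^5 = 1/(2*6*32) x^5 = (1/384) x^5
  k = 3: (-1)^3 / (3! * 4! * 2^7) x^7 = -1/(6*24*128) x^7 = (-1/18432) x^7
  k = 4: (-1)^4 / (4! * 5! * 2^9) x^9 = 1/(24*120*512) x^9 = (1/1474560) x^9
Hence J_1(x) = x^9/1474560 - x^7/18432 + x^5/384 - x^3/16 + x/2 + ....

J_1(x); series = x^9/1474560 - x^7/18432 + x^5/384 - x^3/16 + x/2


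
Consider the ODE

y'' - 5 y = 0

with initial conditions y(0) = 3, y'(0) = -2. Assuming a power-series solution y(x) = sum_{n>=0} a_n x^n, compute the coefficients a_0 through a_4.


Ansatz: y(x) = sum_{n>=0} a_n x^n, so y'(x) = sum_{n>=1} n a_n x^(n-1) and y''(x) = sum_{n>=2} n(n-1) a_n x^(n-2).
Substitute into P(x) y'' + Q(x) y' + R(x) y = 0 with P(x) = 1, Q(x) = 0, R(x) = -5, and match powers of x.
Initial conditions: a_0 = 3, a_1 = -2.
Setting the coefficient of each power of x to zero and solving order by order (substituting the coefficients already found):
  x^0: 2 a_2 - 5 a_0 = 0  ->  2 a_2 = 5 a_0 = 15  ->  a_2 = 15/2
  x^1: 6 a_3 - 5 a_1 = 0  ->  6 a_3 = 5 a_1 = -10  ->  a_3 = -5/3
  x^2: 12 a_4 - 5 a_2 = 0  ->  12 a_4 = 5 a_2 = 75/2  ->  a_4 = 25/8
Truncated series: y(x) = 3 - 2 x + (15/2) x^2 - (5/3) x^3 + (25/8) x^4 + O(x^5).

a_0 = 3; a_1 = -2; a_2 = 15/2; a_3 = -5/3; a_4 = 25/8


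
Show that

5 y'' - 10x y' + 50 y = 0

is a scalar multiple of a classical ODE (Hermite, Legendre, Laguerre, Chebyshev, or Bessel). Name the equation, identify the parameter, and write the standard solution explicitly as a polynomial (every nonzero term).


All three coefficients share the factor 5; dividing through by 5 gives  y'' - 2x y' + 10 y = 0.
This matches the Hermite equation y'' - 2x y' + 2n y = 0 with 2n = 10, so n = 5; the polynomial solution is H_5(x).
With y = sum_k a_k x^k, matching x^k gives (k+2)(k+1) a_{k+2} = 2(k - n) a_k = 2(k - 5) a_k. The right side vanishes at k = 5, so the series with the parity of 5 terminates at degree 5.
Standard normalization: leading coefficient of H_n is 2^n, so a_5 = 2^5 = 32. Work downward with a_k = (k+1)(k+2) a_{k+2} / (2(k - n)):
  a_3 = (4)(5)(32) / (2(3 - 5)) = 640/(-4) = -160
  a_1 = (2)(3)(-160) / (2(1 - 5)) = -960/(-8) = 120
Hence H_5(x) = 32 x^5 - 160 x^3 + 120 x.

H_5(x); series = 32 x^5 - 160 x^3 + 120 x


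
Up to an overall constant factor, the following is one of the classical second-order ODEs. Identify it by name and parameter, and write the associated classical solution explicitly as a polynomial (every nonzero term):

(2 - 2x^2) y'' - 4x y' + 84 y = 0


All three coefficients share the factor 2; dividing through by 2 gives  (1 - x^2) y'' - 2x y' + 42 y = 0.
This matches the Legendre equation (1 - x^2) y'' - 2x y' + n(n+1) y = 0 (note the -2x y' term) with n(n+1) = 42, so n = 6; the polynomial solution is P_6(x).
With y = sum_k a_k x^k, matching x^k gives (k+2)(k+1) a_{k+2} = [k(k+1) - n(n+1)] a_k = (k - 6)(k + 7) a_k. The right side vanishes at k = 6, so the series with the parity of 6 terminates at degree 6.
Standard normalization (P_n(1) = 1): leading coefficient (2n)!/(2^n (n!)^2) = 479001600/(64*518400) = 231/16, so a_6 = 231/16. Work downward with a_k = (k+1)(k+2) a_{k+2} / ((k - 6)(k + 7)):
  a_4 = (5)(6)(231/16) / ((4 - 6)(4 + 7)) = (3465/8)/(-22) = -315/16
  a_2 = (3)(4)(-315/16) / ((2 - 6)(2 + 7)) = (-945/4)/(-36) = 105/16
  a_0 = (1)(2)(105/16) / ((0 - 6)(0 + 7)) = (105/8)/(-42) = -5/16
Hence P_6(x) = 231 x^6/16 - 315 x^4/16 + 105 x^2/16 - 5/16.

P_6(x); series = 231 x^6/16 - 315 x^4/16 + 105 x^2/16 - 5/16


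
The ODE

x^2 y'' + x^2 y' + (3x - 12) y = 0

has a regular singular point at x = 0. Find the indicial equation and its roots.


Divide by x^2 to reach normal form y'' + P_1(x) y' + P_2(x) y = 0 with P_1(x) = 1 and P_2(x) = 3/x - 12/x^2.
x = 0 is a singular point because the y-coefficient 3/x - 12/x^2 has a pole at x = 0.
It is a regular singular point because x P_1(x) = p(x) = x and x^2 P_2(x) = q(x) = 3x - 12 are polynomials, hence analytic at x = 0.
p(0) = 0,  q(0) = -12.
Indicial equation: r(r-1) + p(0) r + q(0) = 0, i.e. r^2 + (p(0) - 1) r + q(0) = 0, i.e. r^2 - 1 r - 12 = 0.
Discriminant: (-1)^2 - 4(-12) = 49, so r = (1 ± 7)/2.
Solving: r_1 = 4, r_2 = -3.

indicial: r^2 - 1 r - 12 = 0; roots r_1 = 4, r_2 = -3


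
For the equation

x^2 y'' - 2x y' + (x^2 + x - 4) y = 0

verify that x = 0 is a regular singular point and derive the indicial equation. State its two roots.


Divide by x^2 to reach normal form y'' + P_1(x) y' + P_2(x) y = 0 with P_1(x) = -2/x and P_2(x) = 1 + 1/x - 4/x^2.
x = 0 is a singular point because the y'-coefficient -2/x has a pole at x = 0 and the y-coefficient 1 + 1/x - 4/x^2 has a pole at x = 0.
It is a regular singular point because x P_1(x) = p(x) = -2 and x^2 P_2(x) = q(x) = x^2 + x - 4 are polynomials, hence analytic at x = 0.
p(0) = -2,  q(0) = -4.
Indicial equation: r(r-1) + p(0) r + q(0) = 0, i.e. r^2 + (p(0) - 1) r + q(0) = 0, i.e. r^2 - 3 r - 4 = 0.
Discriminant: (-3)^2 - 4(-4) = 25, so r = (3 ± 5)/2.
Solving: r_1 = 4, r_2 = -1.

indicial: r^2 - 3 r - 4 = 0; roots r_1 = 4, r_2 = -1


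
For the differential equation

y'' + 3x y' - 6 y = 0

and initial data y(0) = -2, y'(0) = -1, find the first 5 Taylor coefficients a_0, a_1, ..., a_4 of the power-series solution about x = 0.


Ansatz: y(x) = sum_{n>=0} a_n x^n, so y'(x) = sum_{n>=1} n a_n x^(n-1) and y''(x) = sum_{n>=2} n(n-1) a_n x^(n-2).
Substitute into P(x) y'' + Q(x) y' + R(x) y = 0 with P(x) = 1, Q(x) = 3x, R(x) = -6, and match powers of x.
Initial conditions: a_0 = -2, a_1 = -1.
Setting the coefficient of each power of x to zero and solving order by order (substituting the coefficients already found):
  x^0: 2 a_2 - 6 a_0 = 0  ->  2 a_2 = 6 a_0 = -12  ->  a_2 = -6
  x^1: 6 a_3 - 3 a_1 = 0  ->  6 a_3 = 3 a_1 = -3  ->  a_3 = -1/2
  x^2: 12 a_4 = 0  ->  a_4 = 0
Truncated series: y(x) = -2 - x - 6 x^2 - (1/2) x^3 + O(x^5).

a_0 = -2; a_1 = -1; a_2 = -6; a_3 = -1/2; a_4 = 0


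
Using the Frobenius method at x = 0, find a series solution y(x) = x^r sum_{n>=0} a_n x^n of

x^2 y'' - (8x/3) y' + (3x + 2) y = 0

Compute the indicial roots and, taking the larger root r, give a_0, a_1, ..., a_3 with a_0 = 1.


Write in Frobenius form y'' + (p(x)/x) y' + (q(x)/x^2) y = 0:
  p(x) = -8/3,  q(x) = 3x + 2.
Indicial equation: r(r-1) + (-8/3) r + (2) = 0 -> roots r_1 = 3, r_2 = 2/3.
Take r = r_1 = 3. Let y(x) = x^r sum_{n>=0} a_n x^n with a_0 = 1.
Substitute y = x^r sum a_n x^n and match x^{r+n}. The recurrence is
  D(n) a_n + 3 a_{n-1} = 0,  where D(n) = (r+n)(r+n-1) + (-8/3)(r+n) + (2).
  a_n = -3 / D(n) * a_{n-1}.
Since the indicial polynomial factors as (r - r_1)(r - r_2), D(n) = (r_1 + n - r_1)(r_1 + n - r_2) = n(n + 7/3).
Evaluating step by step (a_0 = 1):
  n = 1: D(1) = 1(1 + 7/3) = 10/3; numerator = -3(1) = -3; a_1 = (-3)/(10/3) = -9/10
  n = 2: D(2) = 2(2 + 7/3) = 26/3; numerator = -3(-9/10) = 27/10; a_2 = (27/10)/(26/3) = 81/260
  n = 3: D(3) = 3(3 + 7/3) = 16; numerator = -3(81/260) = -243/260; a_3 = (-243/260)/(16) = -243/4160

r = 3; a_0 = 1; a_1 = -9/10; a_2 = 81/260; a_3 = -243/4160


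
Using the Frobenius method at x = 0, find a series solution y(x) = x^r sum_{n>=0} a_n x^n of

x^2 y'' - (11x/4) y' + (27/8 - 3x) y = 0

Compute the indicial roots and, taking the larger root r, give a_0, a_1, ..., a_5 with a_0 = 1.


Write in Frobenius form y'' + (p(x)/x) y' + (q(x)/x^2) y = 0:
  p(x) = -11/4,  q(x) = 27/8 - 3x.
Indicial equation: r(r-1) + (-11/4) r + (27/8) = 0 -> roots r_1 = 9/4, r_2 = 3/2.
Take r = r_1 = 9/4. Let y(x) = x^r sum_{n>=0} a_n x^n with a_0 = 1.
Substitute y = x^r sum a_n x^n and match x^{r+n}. The recurrence is
  D(n) a_n - 3 a_{n-1} = 0,  where D(n) = (r+n)(r+n-1) + (-11/4)(r+n) + (27/8).
  a_n = 3 / D(n) * a_{n-1}.
Since the indicial polynomial factors as (r - r_1)(r - r_2), D(n) = (r_1 + n - r_1)(r_1 + n - r_2) = n(n + 3/4).
Evaluating step by step (a_0 = 1):
  n = 1: D(1) = 1(1 + 3/4) = 7/4; numerator = 3(1) = 3; a_1 = (3)/(7/4) = 12/7
  n = 2: D(2) = 2(2 + 3/4) = 11/2; numerator = 3(12/7) = 36/7; a_2 = (36/7)/(11/2) = 72/77
  n = 3: D(3) = 3(3 + 3/4) = 45/4; numerator = 3(72/77) = 216/77; a_3 = (216/77)/(45/4) = 96/385
  n = 4: D(4) = 4(4 + 3/4) = 19; numerator = 3(96/385) = 288/385; a_4 = (288/385)/(19) = 288/7315
  n = 5: D(5) = 5(5 + 3/4) = 115/4; numerator = 3(288/7315) = 864/7315; a_5 = (864/7315)/(115/4) = 3456/841225

r = 9/4; a_0 = 1; a_1 = 12/7; a_2 = 72/77; a_3 = 96/385; a_4 = 288/7315; a_5 = 3456/841225


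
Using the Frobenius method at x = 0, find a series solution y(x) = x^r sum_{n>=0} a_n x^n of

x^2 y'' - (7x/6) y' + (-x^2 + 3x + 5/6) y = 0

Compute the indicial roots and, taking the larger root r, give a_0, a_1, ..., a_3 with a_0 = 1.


Write in Frobenius form y'' + (p(x)/x) y' + (q(x)/x^2) y = 0:
  p(x) = -7/6,  q(x) = -x^2 + 3x + 5/6.
Indicial equation: r(r-1) + (-7/6) r + (5/6) = 0 -> roots r_1 = 5/3, r_2 = 1/2.
Take r = r_1 = 5/3. Let y(x) = x^r sum_{n>=0} a_n x^n with a_0 = 1.
Substitute y = x^r sum a_n x^n and match x^{r+n}. The recurrence is
  D(n) a_n + 3 a_{n-1} - 1 a_{n-2} = 0,  where D(n) = (r+n)(r+n-1) + (-7/6)(r+n) + (5/6).
  a_n = [-3 a_{n-1} + 1 a_{n-2}] / D(n).
Since the indicial polynomial factors as (r - r_1)(r - r_2), D(n) = (r_1 + n - r_1)(r_1 + n - r_2) = n(n + 7/6).
Evaluating step by step (a_0 = 1):
  n = 1: D(1) = 1(1 + 7/6) = 13/6; numerator = -3(1) = -3; a_1 = (-3)/(13/6) = -18/13
  n = 2: D(2) = 2(2 + 7/6) = 19/3; numerator = -3(-18/13) + 1(1) = 67/13; a_2 = (67/13)/(19/3) = 201/247
  n = 3: D(3) = 3(3 + 7/6) = 25/2; numerator = -3(201/247) + 1(-18/13) = -945/247; a_3 = (-945/247)/(25/2) = -378/1235

r = 5/3; a_0 = 1; a_1 = -18/13; a_2 = 201/247; a_3 = -378/1235


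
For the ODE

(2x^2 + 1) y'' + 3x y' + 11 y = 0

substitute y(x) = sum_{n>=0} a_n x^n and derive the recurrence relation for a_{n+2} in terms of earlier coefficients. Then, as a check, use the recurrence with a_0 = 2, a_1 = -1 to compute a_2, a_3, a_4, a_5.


Substitute y = sum_n a_n x^n.
(1 + 2 x^2) y'' contributes (n+2)(n+1) a_{n+2} + 2 n(n-1) a_n at x^n.
3 x y'(x) contributes 3 n a_n at x^n.
11 y(x) contributes 11 a_n at x^n.
Matching x^n: (n+2)(n+1) a_{n+2} + (2 n(n-1) + 3 n + 11) a_n = 0.
Thus a_{n+2} = (-2 n(n-1) - 3 n - 11) / ((n+1)(n+2)) * a_n.

Check with a_0 = 2, a_1 = -1 (apply the recurrence for n = 0, 1, 2, 3): a_0 = 2, a_1 = -1, a_2 = -11, a_3 = 7/3, a_4 = 77/4, a_5 = -56/15.

a_(n+2) = (-2 n(n-1) - 3 n - 11) / ((n+1)(n+2)) * a_n; check: a_0 = 2, a_1 = -1, a_2 = -11, a_3 = 7/3, a_4 = 77/4, a_5 = -56/15


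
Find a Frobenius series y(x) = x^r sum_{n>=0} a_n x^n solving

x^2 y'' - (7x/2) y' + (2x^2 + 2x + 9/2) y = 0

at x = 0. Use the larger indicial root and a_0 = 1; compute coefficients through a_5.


Write in Frobenius form y'' + (p(x)/x) y' + (q(x)/x^2) y = 0:
  p(x) = -7/2,  q(x) = 2x^2 + 2x + 9/2.
Indicial equation: r(r-1) + (-7/2) r + (9/2) = 0 -> roots r_1 = 3, r_2 = 3/2.
Take r = r_1 = 3. Let y(x) = x^r sum_{n>=0} a_n x^n with a_0 = 1.
Substitute y = x^r sum a_n x^n and match x^{r+n}. The recurrence is
  D(n) a_n + 2 a_{n-1} + 2 a_{n-2} = 0,  where D(n) = (r+n)(r+n-1) + (-7/2)(r+n) + (9/2).
  a_n = [-2 a_{n-1} - 2 a_{n-2}] / D(n).
Since the indicial polynomial factors as (r - r_1)(r - r_2), D(n) = (r_1 + n - r_1)(r_1 + n - r_2) = n(n + 3/2).
Evaluating step by step (a_0 = 1):
  n = 1: D(1) = 1(1 + 3/2) = 5/2; numerator = -2(1) = -2; a_1 = (-2)/(5/2) = -4/5
  n = 2: D(2) = 2(2 + 3/2) = 7; numerator = -2(-4/5) - 2(1) = -2/5; a_2 = (-2/5)/(7) = -2/35
  n = 3: D(3) = 3(3 + 3/2) = 27/2; numerator = -2(-2/35) - 2(-4/5) = 12/7; a_3 = (12/7)/(27/2) = 8/63
  n = 4: D(4) = 4(4 + 3/2) = 22; numerator = -2(8/63) - 2(-2/35) = -44/315; a_4 = (-44/315)/(22) = -2/315
  n = 5: D(5) = 5(5 + 3/2) = 65/2; numerator = -2(-2/315) - 2(8/63) = -76/315; a_5 = (-76/315)/(65/2) = -152/20475

r = 3; a_0 = 1; a_1 = -4/5; a_2 = -2/35; a_3 = 8/63; a_4 = -2/315; a_5 = -152/20475


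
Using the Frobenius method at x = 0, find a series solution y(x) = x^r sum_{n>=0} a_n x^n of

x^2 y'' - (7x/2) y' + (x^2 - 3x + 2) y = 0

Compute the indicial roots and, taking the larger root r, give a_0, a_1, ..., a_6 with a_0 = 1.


Write in Frobenius form y'' + (p(x)/x) y' + (q(x)/x^2) y = 0:
  p(x) = -7/2,  q(x) = x^2 - 3x + 2.
Indicial equation: r(r-1) + (-7/2) r + (2) = 0 -> roots r_1 = 4, r_2 = 1/2.
Take r = r_1 = 4. Let y(x) = x^r sum_{n>=0} a_n x^n with a_0 = 1.
Substitute y = x^r sum a_n x^n and match x^{r+n}. The recurrence is
  D(n) a_n - 3 a_{n-1} + 1 a_{n-2} = 0,  where D(n) = (r+n)(r+n-1) + (-7/2)(r+n) + (2).
  a_n = [3 a_{n-1} - 1 a_{n-2}] / D(n).
Since the indicial polynomial factors as (r - r_1)(r - r_2), D(n) = (r_1 + n - r_1)(r_1 + n - r_2) = n(n + 7/2).
Evaluating step by step (a_0 = 1):
  n = 1: D(1) = 1(1 + 7/2) = 9/2; numerator = 3(1) = 3; a_1 = (3)/(9/2) = 2/3
  n = 2: D(2) = 2(2 + 7/2) = 11; numerator = 3(2/3) - 1(1) = 1; a_2 = (1)/(11) = 1/11
  n = 3: D(3) = 3(3 + 7/2) = 39/2; numerator = 3(1/11) - 1(2/3) = -13/33; a_3 = (-13/33)/(39/2) = -2/99
  n = 4: D(4) = 4(4 + 7/2) = 30; numerator = 3(-2/99) - 1(1/11) = -5/33; a_4 = (-5/33)/(30) = -1/198
  n = 5: D(5) = 5(5 + 7/2) = 85/2; numerator = 3(-1/198) - 1(-2/99) = 1/198; a_5 = (1/198)/(85/2) = 1/8415
  n = 6: D(6) = 6(6 + 7/2) = 57; numerator = 3(1/8415) - 1(-1/198) = 91/16830; a_6 = (91/16830)/(57) = 91/959310

r = 4; a_0 = 1; a_1 = 2/3; a_2 = 1/11; a_3 = -2/99; a_4 = -1/198; a_5 = 1/8415; a_6 = 91/959310


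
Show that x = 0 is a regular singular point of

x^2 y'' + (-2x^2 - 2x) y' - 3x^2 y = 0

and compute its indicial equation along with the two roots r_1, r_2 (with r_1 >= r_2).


Divide by x^2 to reach normal form y'' + P_1(x) y' + P_2(x) y = 0 with P_1(x) = -2 - 2/x and P_2(x) = -3.
x = 0 is a singular point because the y'-coefficient -2 - 2/x has a pole at x = 0.
It is a regular singular point because x P_1(x) = p(x) = -2x - 2 and x^2 P_2(x) = q(x) = -3x^2 are polynomials, hence analytic at x = 0.
p(0) = -2,  q(0) = 0.
Indicial equation: r(r-1) + p(0) r + q(0) = 0, i.e. r^2 + (p(0) - 1) r + q(0) = 0, i.e. r^2 - 3 r = 0.
Discriminant: (-3)^2 - 4(0) = 9, so r = (3 ± 3)/2.
Solving: r_1 = 3, r_2 = 0.

indicial: r^2 - 3 r = 0; roots r_1 = 3, r_2 = 0


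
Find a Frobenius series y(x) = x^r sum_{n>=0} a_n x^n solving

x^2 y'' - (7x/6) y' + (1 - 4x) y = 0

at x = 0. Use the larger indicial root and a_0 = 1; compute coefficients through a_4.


Write in Frobenius form y'' + (p(x)/x) y' + (q(x)/x^2) y = 0:
  p(x) = -7/6,  q(x) = 1 - 4x.
Indicial equation: r(r-1) + (-7/6) r + (1) = 0 -> roots r_1 = 3/2, r_2 = 2/3.
Take r = r_1 = 3/2. Let y(x) = x^r sum_{n>=0} a_n x^n with a_0 = 1.
Substitute y = x^r sum a_n x^n and match x^{r+n}. The recurrence is
  D(n) a_n - 4 a_{n-1} = 0,  where D(n) = (r+n)(r+n-1) + (-7/6)(r+n) + (1).
  a_n = 4 / D(n) * a_{n-1}.
Since the indicial polynomial factors as (r - r_1)(r - r_2), D(n) = (r_1 + n - r_1)(r_1 + n - r_2) = n(n + 5/6).
Evaluating step by step (a_0 = 1):
  n = 1: D(1) = 1(1 + 5/6) = 11/6; numerator = 4(1) = 4; a_1 = (4)/(11/6) = 24/11
  n = 2: D(2) = 2(2 + 5/6) = 17/3; numerator = 4(24/11) = 96/11; a_2 = (96/11)/(17/3) = 288/187
  n = 3: D(3) = 3(3 + 5/6) = 23/2; numerator = 4(288/187) = 1152/187; a_3 = (1152/187)/(23/2) = 2304/4301
  n = 4: D(4) = 4(4 + 5/6) = 58/3; numerator = 4(2304/4301) = 9216/4301; a_4 = (9216/4301)/(58/3) = 13824/124729

r = 3/2; a_0 = 1; a_1 = 24/11; a_2 = 288/187; a_3 = 2304/4301; a_4 = 13824/124729


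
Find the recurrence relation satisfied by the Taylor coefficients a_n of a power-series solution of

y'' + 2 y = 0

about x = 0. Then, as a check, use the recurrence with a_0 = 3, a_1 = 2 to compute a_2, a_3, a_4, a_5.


Substitute y = sum_n a_n x^n into y'' + (const) y = 0.
y''(x) = sum_{n>=0} (n+2)(n+1) a_{n+2} x^n.
The ODE becomes sum_n [(n+2)(n+1) a_{n+2} + 2 a_n] x^n = 0.
Setting each coefficient to zero gives the recurrence:
  (n+2)(n+1) a_{n+2} + 2 a_n = 0,
  a_{n+2} = -2 / ((n+1)(n+2)) a_n.

Check with a_0 = 3, a_1 = 2 (apply the recurrence for n = 0, 1, 2, 3): a_0 = 3, a_1 = 2, a_2 = -3, a_3 = -2/3, a_4 = 1/2, a_5 = 1/15.

a_{n+2} = -2/((n+1)(n+2)) * a_n; check: a_0 = 3, a_1 = 2, a_2 = -3, a_3 = -2/3, a_4 = 1/2, a_5 = 1/15


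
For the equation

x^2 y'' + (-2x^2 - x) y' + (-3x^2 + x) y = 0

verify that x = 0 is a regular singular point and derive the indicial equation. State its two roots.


Divide by x^2 to reach normal form y'' + P_1(x) y' + P_2(x) y = 0 with P_1(x) = -2 - 1/x and P_2(x) = -3 + 1/x.
x = 0 is a singular point because the y'-coefficient -2 - 1/x has a pole at x = 0 and the y-coefficient -3 + 1/x has a pole at x = 0.
It is a regular singular point because x P_1(x) = p(x) = -2x - 1 and x^2 P_2(x) = q(x) = -3x^2 + x are polynomials, hence analytic at x = 0.
p(0) = -1,  q(0) = 0.
Indicial equation: r(r-1) + p(0) r + q(0) = 0, i.e. r^2 + (p(0) - 1) r + q(0) = 0, i.e. r^2 - 2 r = 0.
Discriminant: (-2)^2 - 4(0) = 4, so r = (2 ± 2)/2.
Solving: r_1 = 2, r_2 = 0.

indicial: r^2 - 2 r = 0; roots r_1 = 2, r_2 = 0


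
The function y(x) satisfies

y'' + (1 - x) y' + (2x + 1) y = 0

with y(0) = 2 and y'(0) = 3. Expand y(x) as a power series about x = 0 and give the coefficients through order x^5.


Ansatz: y(x) = sum_{n>=0} a_n x^n, so y'(x) = sum_{n>=1} n a_n x^(n-1) and y''(x) = sum_{n>=2} n(n-1) a_n x^(n-2).
Substitute into P(x) y'' + Q(x) y' + R(x) y = 0 with P(x) = 1, Q(x) = 1 - x, R(x) = 2x + 1, and match powers of x.
Initial conditions: a_0 = 2, a_1 = 3.
Setting the coefficient of each power of x to zero and solving order by order (substituting the coefficients already found):
  x^0: 2 a_2 + a_1 + a_0 = 0  ->  2 a_2 = -a_1 - a_0 = -5  ->  a_2 = -5/2
  x^1: 6 a_3 + 2 a_2 + 2 a_0 = 0  ->  6 a_3 = -2 a_2 - 2 a_0 = 1  ->  a_3 = 1/6
  x^2: 12 a_4 + 3 a_3 - a_2 + 2 a_1 = 0  ->  12 a_4 = -3 a_3 + a_2 - 2 a_1 = -9  ->  a_4 = -3/4
  x^3: 20 a_5 + 4 a_4 - 2 a_3 + 2 a_2 = 0  ->  20 a_5 = -4 a_4 + 2 a_3 - 2 a_2 = 25/3  ->  a_5 = 5/12
Truncated series: y(x) = 2 + 3 x - (5/2) x^2 + (1/6) x^3 - (3/4) x^4 + (5/12) x^5 + O(x^6).

a_0 = 2; a_1 = 3; a_2 = -5/2; a_3 = 1/6; a_4 = -3/4; a_5 = 5/12


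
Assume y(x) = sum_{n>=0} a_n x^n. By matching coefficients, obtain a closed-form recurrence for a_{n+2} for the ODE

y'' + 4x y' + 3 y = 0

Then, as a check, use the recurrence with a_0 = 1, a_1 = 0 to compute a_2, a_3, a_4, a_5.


Substitute y = sum_n a_n x^n.
y''(x) has coefficient (n+2)(n+1) a_{n+2} at x^n;
4 x y'(x) has coefficient 4 n a_n at x^n (shift);
3 y(x) has coefficient 3 a_n at x^n.
Matching x^n: (n+2)(n+1) a_{n+2} + (4n + 3) a_n = 0.
Thus a_{n+2} = (-4n - 3) / ((n+1)(n+2)) * a_n.

Check with a_0 = 1, a_1 = 0 (apply the recurrence for n = 0, 1, 2, 3): a_0 = 1, a_1 = 0, a_2 = -3/2, a_3 = 0, a_4 = 11/8, a_5 = 0.

a_(n+2) = (-4n - 3) / ((n+1)(n+2)) * a_n; check: a_0 = 1, a_1 = 0, a_2 = -3/2, a_3 = 0, a_4 = 11/8, a_5 = 0


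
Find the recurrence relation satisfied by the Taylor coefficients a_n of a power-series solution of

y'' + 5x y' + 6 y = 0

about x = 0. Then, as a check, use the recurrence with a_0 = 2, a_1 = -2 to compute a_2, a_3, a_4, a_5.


Substitute y = sum_n a_n x^n.
y''(x) has coefficient (n+2)(n+1) a_{n+2} at x^n;
5 x y'(x) has coefficient 5 n a_n at x^n (shift);
6 y(x) has coefficient 6 a_n at x^n.
Matching x^n: (n+2)(n+1) a_{n+2} + (5n + 6) a_n = 0.
Thus a_{n+2} = (-5n - 6) / ((n+1)(n+2)) * a_n.

Check with a_0 = 2, a_1 = -2 (apply the recurrence for n = 0, 1, 2, 3): a_0 = 2, a_1 = -2, a_2 = -6, a_3 = 11/3, a_4 = 8, a_5 = -77/20.

a_(n+2) = (-5n - 6) / ((n+1)(n+2)) * a_n; check: a_0 = 2, a_1 = -2, a_2 = -6, a_3 = 11/3, a_4 = 8, a_5 = -77/20


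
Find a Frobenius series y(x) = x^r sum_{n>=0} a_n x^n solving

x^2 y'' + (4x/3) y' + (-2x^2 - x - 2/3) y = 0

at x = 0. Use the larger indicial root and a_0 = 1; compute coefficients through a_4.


Write in Frobenius form y'' + (p(x)/x) y' + (q(x)/x^2) y = 0:
  p(x) = 4/3,  q(x) = -2x^2 - x - 2/3.
Indicial equation: r(r-1) + (4/3) r + (-2/3) = 0 -> roots r_1 = 2/3, r_2 = -1.
Take r = r_1 = 2/3. Let y(x) = x^r sum_{n>=0} a_n x^n with a_0 = 1.
Substitute y = x^r sum a_n x^n and match x^{r+n}. The recurrence is
  D(n) a_n - 1 a_{n-1} - 2 a_{n-2} = 0,  where D(n) = (r+n)(r+n-1) + (4/3)(r+n) + (-2/3).
  a_n = [1 a_{n-1} + 2 a_{n-2}] / D(n).
Since the indicial polynomial factors as (r - r_1)(r - r_2), D(n) = (r_1 + n - r_1)(r_1 + n - r_2) = n(n + 5/3).
Evaluating step by step (a_0 = 1):
  n = 1: D(1) = 1(1 + 5/3) = 8/3; numerator = 1(1) = 1; a_1 = (1)/(8/3) = 3/8
  n = 2: D(2) = 2(2 + 5/3) = 22/3; numerator = 1(3/8) + 2(1) = 19/8; a_2 = (19/8)/(22/3) = 57/176
  n = 3: D(3) = 3(3 + 5/3) = 14; numerator = 1(57/176) + 2(3/8) = 189/176; a_3 = (189/176)/(14) = 27/352
  n = 4: D(4) = 4(4 + 5/3) = 68/3; numerator = 1(27/352) + 2(57/176) = 255/352; a_4 = (255/352)/(68/3) = 45/1408

r = 2/3; a_0 = 1; a_1 = 3/8; a_2 = 57/176; a_3 = 27/352; a_4 = 45/1408


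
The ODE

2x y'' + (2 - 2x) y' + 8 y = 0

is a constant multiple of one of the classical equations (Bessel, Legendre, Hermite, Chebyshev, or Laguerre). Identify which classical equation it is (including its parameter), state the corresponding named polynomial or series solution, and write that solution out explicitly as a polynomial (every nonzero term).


All three coefficients share the factor 2; dividing through by 2 gives  x y'' + (1 - x) y' + 4 y = 0.
This matches the Laguerre equation x y'' + (1 - x) y' + n y = 0 with n = 4; the polynomial solution is L_4(x).
With y = sum_k a_k x^k, matching x^k gives (k+1)k a_{k+1} + (k+1) a_{k+1} - k a_k + n a_k = 0, i.e. (k+1)^2 a_{k+1} = (k - n) a_k = (k - 4) a_k. The right side vanishes at k = 4, so the series terminates at degree 4.
Standard normalization L_n(0) = 1 gives a_0 = 1. Work upward with a_{k+1} = (k - 4) a_k / (k+1)^2:
  a_1 = (0 - 4)(1) / 1^2 = -4/1 = -4
  a_2 = (1 - 4)(-4) / 2^2 = 12/4 = 3
  a_3 = (2 - 4)(3) / 3^2 = -6/9 = -2/3
  a_4 = (3 - 4)(-2/3) / 4^2 = (2/3)/16 = 1/24
Hence L_4(x) = x^4/24 - 2 x^3/3 + 3 x^2 - 4 x + 1.

L_4(x); series = x^4/24 - 2 x^3/3 + 3 x^2 - 4 x + 1


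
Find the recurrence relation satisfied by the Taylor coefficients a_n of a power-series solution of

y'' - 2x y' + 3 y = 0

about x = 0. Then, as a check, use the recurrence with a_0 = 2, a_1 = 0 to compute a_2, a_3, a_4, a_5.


Substitute y = sum_n a_n x^n.
y''(x) has coefficient (n+2)(n+1) a_{n+2} at x^n;
-2 x y'(x) has coefficient -2 n a_n at x^n (shift);
3 y(x) has coefficient 3 a_n at x^n.
Matching x^n: (n+2)(n+1) a_{n+2} + (-2n + 3) a_n = 0.
Thus a_{n+2} = (2n - 3) / ((n+1)(n+2)) * a_n.

Check with a_0 = 2, a_1 = 0 (apply the recurrence for n = 0, 1, 2, 3): a_0 = 2, a_1 = 0, a_2 = -3, a_3 = 0, a_4 = -1/4, a_5 = 0.

a_(n+2) = (2n - 3) / ((n+1)(n+2)) * a_n; check: a_0 = 2, a_1 = 0, a_2 = -3, a_3 = 0, a_4 = -1/4, a_5 = 0


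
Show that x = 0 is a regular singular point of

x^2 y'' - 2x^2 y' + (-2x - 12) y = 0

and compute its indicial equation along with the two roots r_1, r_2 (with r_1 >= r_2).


Divide by x^2 to reach normal form y'' + P_1(x) y' + P_2(x) y = 0 with P_1(x) = -2 and P_2(x) = -2/x - 12/x^2.
x = 0 is a singular point because the y-coefficient -2/x - 12/x^2 has a pole at x = 0.
It is a regular singular point because x P_1(x) = p(x) = -2x and x^2 P_2(x) = q(x) = -2x - 12 are polynomials, hence analytic at x = 0.
p(0) = 0,  q(0) = -12.
Indicial equation: r(r-1) + p(0) r + q(0) = 0, i.e. r^2 + (p(0) - 1) r + q(0) = 0, i.e. r^2 - 1 r - 12 = 0.
Discriminant: (-1)^2 - 4(-12) = 49, so r = (1 ± 7)/2.
Solving: r_1 = 4, r_2 = -3.

indicial: r^2 - 1 r - 12 = 0; roots r_1 = 4, r_2 = -3


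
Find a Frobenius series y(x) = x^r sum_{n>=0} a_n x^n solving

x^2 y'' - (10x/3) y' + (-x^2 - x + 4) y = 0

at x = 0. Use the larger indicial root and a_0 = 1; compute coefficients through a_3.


Write in Frobenius form y'' + (p(x)/x) y' + (q(x)/x^2) y = 0:
  p(x) = -10/3,  q(x) = -x^2 - x + 4.
Indicial equation: r(r-1) + (-10/3) r + (4) = 0 -> roots r_1 = 3, r_2 = 4/3.
Take r = r_1 = 3. Let y(x) = x^r sum_{n>=0} a_n x^n with a_0 = 1.
Substitute y = x^r sum a_n x^n and match x^{r+n}. The recurrence is
  D(n) a_n - 1 a_{n-1} - 1 a_{n-2} = 0,  where D(n) = (r+n)(r+n-1) + (-10/3)(r+n) + (4).
  a_n = [1 a_{n-1} + 1 a_{n-2}] / D(n).
Since the indicial polynomial factors as (r - r_1)(r - r_2), D(n) = (r_1 + n - r_1)(r_1 + n - r_2) = n(n + 5/3).
Evaluating step by step (a_0 = 1):
  n = 1: D(1) = 1(1 + 5/3) = 8/3; numerator = 1(1) = 1; a_1 = (1)/(8/3) = 3/8
  n = 2: D(2) = 2(2 + 5/3) = 22/3; numerator = 1(3/8) + 1(1) = 11/8; a_2 = (11/8)/(22/3) = 3/16
  n = 3: D(3) = 3(3 + 5/3) = 14; numerator = 1(3/16) + 1(3/8) = 9/16; a_3 = (9/16)/(14) = 9/224

r = 3; a_0 = 1; a_1 = 3/8; a_2 = 3/16; a_3 = 9/224


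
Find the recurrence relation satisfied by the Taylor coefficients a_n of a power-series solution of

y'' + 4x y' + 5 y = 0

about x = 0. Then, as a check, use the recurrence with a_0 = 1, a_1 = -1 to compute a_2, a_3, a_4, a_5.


Substitute y = sum_n a_n x^n.
y''(x) has coefficient (n+2)(n+1) a_{n+2} at x^n;
4 x y'(x) has coefficient 4 n a_n at x^n (shift);
5 y(x) has coefficient 5 a_n at x^n.
Matching x^n: (n+2)(n+1) a_{n+2} + (4n + 5) a_n = 0.
Thus a_{n+2} = (-4n - 5) / ((n+1)(n+2)) * a_n.

Check with a_0 = 1, a_1 = -1 (apply the recurrence for n = 0, 1, 2, 3): a_0 = 1, a_1 = -1, a_2 = -5/2, a_3 = 3/2, a_4 = 65/24, a_5 = -51/40.

a_(n+2) = (-4n - 5) / ((n+1)(n+2)) * a_n; check: a_0 = 1, a_1 = -1, a_2 = -5/2, a_3 = 3/2, a_4 = 65/24, a_5 = -51/40


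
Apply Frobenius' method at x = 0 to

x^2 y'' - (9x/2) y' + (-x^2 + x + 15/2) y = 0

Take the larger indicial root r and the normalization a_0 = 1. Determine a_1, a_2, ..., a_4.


Write in Frobenius form y'' + (p(x)/x) y' + (q(x)/x^2) y = 0:
  p(x) = -9/2,  q(x) = -x^2 + x + 15/2.
Indicial equation: r(r-1) + (-9/2) r + (15/2) = 0 -> roots r_1 = 3, r_2 = 5/2.
Take r = r_1 = 3. Let y(x) = x^r sum_{n>=0} a_n x^n with a_0 = 1.
Substitute y = x^r sum a_n x^n and match x^{r+n}. The recurrence is
  D(n) a_n + 1 a_{n-1} - 1 a_{n-2} = 0,  where D(n) = (r+n)(r+n-1) + (-9/2)(r+n) + (15/2).
  a_n = [-1 a_{n-1} + 1 a_{n-2}] / D(n).
Since the indicial polynomial factors as (r - r_1)(r - r_2), D(n) = (r_1 + n - r_1)(r_1 + n - r_2) = n(n + 1/2).
Evaluating step by step (a_0 = 1):
  n = 1: D(1) = 1(1 + 1/2) = 3/2; numerator = -1(1) = -1; a_1 = (-1)/(3/2) = -2/3
  n = 2: D(2) = 2(2 + 1/2) = 5; numerator = -1(-2/3) + 1(1) = 5/3; a_2 = (5/3)/(5) = 1/3
  n = 3: D(3) = 3(3 + 1/2) = 21/2; numerator = -1(1/3) + 1(-2/3) = -1; a_3 = (-1)/(21/2) = -2/21
  n = 4: D(4) = 4(4 + 1/2) = 18; numerator = -1(-2/21) + 1(1/3) = 3/7; a_4 = (3/7)/(18) = 1/42

r = 3; a_0 = 1; a_1 = -2/3; a_2 = 1/3; a_3 = -2/21; a_4 = 1/42


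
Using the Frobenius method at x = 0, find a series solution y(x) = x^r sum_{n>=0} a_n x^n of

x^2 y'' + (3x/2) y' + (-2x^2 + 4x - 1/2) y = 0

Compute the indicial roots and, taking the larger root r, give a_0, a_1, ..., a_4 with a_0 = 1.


Write in Frobenius form y'' + (p(x)/x) y' + (q(x)/x^2) y = 0:
  p(x) = 3/2,  q(x) = -2x^2 + 4x - 1/2.
Indicial equation: r(r-1) + (3/2) r + (-1/2) = 0 -> roots r_1 = 1/2, r_2 = -1.
Take r = r_1 = 1/2. Let y(x) = x^r sum_{n>=0} a_n x^n with a_0 = 1.
Substitute y = x^r sum a_n x^n and match x^{r+n}. The recurrence is
  D(n) a_n + 4 a_{n-1} - 2 a_{n-2} = 0,  where D(n) = (r+n)(r+n-1) + (3/2)(r+n) + (-1/2).
  a_n = [-4 a_{n-1} + 2 a_{n-2}] / D(n).
Since the indicial polynomial factors as (r - r_1)(r - r_2), D(n) = (r_1 + n - r_1)(r_1 + n - r_2) = n(n + 3/2).
Evaluating step by step (a_0 = 1):
  n = 1: D(1) = 1(1 + 3/2) = 5/2; numerator = -4(1) = -4; a_1 = (-4)/(5/2) = -8/5
  n = 2: D(2) = 2(2 + 3/2) = 7; numerator = -4(-8/5) + 2(1) = 42/5; a_2 = (42/5)/(7) = 6/5
  n = 3: D(3) = 3(3 + 3/2) = 27/2; numerator = -4(6/5) + 2(-8/5) = -8; a_3 = (-8)/(27/2) = -16/27
  n = 4: D(4) = 4(4 + 3/2) = 22; numerator = -4(-16/27) + 2(6/5) = 644/135; a_4 = (644/135)/(22) = 322/1485

r = 1/2; a_0 = 1; a_1 = -8/5; a_2 = 6/5; a_3 = -16/27; a_4 = 322/1485


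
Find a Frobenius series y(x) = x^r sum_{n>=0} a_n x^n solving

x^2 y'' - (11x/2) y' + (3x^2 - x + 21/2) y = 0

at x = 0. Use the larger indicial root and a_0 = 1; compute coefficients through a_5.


Write in Frobenius form y'' + (p(x)/x) y' + (q(x)/x^2) y = 0:
  p(x) = -11/2,  q(x) = 3x^2 - x + 21/2.
Indicial equation: r(r-1) + (-11/2) r + (21/2) = 0 -> roots r_1 = 7/2, r_2 = 3.
Take r = r_1 = 7/2. Let y(x) = x^r sum_{n>=0} a_n x^n with a_0 = 1.
Substitute y = x^r sum a_n x^n and match x^{r+n}. The recurrence is
  D(n) a_n - 1 a_{n-1} + 3 a_{n-2} = 0,  where D(n) = (r+n)(r+n-1) + (-11/2)(r+n) + (21/2).
  a_n = [1 a_{n-1} - 3 a_{n-2}] / D(n).
Since the indicial polynomial factors as (r - r_1)(r - r_2), D(n) = (r_1 + n - r_1)(r_1 + n - r_2) = n(n + 1/2).
Evaluating step by step (a_0 = 1):
  n = 1: D(1) = 1(1 + 1/2) = 3/2; numerator = 1(1) = 1; a_1 = (1)/(3/2) = 2/3
  n = 2: D(2) = 2(2 + 1/2) = 5; numerator = 1(2/3) - 3(1) = -7/3; a_2 = (-7/3)/(5) = -7/15
  n = 3: D(3) = 3(3 + 1/2) = 21/2; numerator = 1(-7/15) - 3(2/3) = -37/15; a_3 = (-37/15)/(21/2) = -74/315
  n = 4: D(4) = 4(4 + 1/2) = 18; numerator = 1(-74/315) - 3(-7/15) = 367/315; a_4 = (367/315)/(18) = 367/5670
  n = 5: D(5) = 5(5 + 1/2) = 55/2; numerator = 1(367/5670) - 3(-74/315) = 4363/5670; a_5 = (4363/5670)/(55/2) = 4363/155925

r = 7/2; a_0 = 1; a_1 = 2/3; a_2 = -7/15; a_3 = -74/315; a_4 = 367/5670; a_5 = 4363/155925


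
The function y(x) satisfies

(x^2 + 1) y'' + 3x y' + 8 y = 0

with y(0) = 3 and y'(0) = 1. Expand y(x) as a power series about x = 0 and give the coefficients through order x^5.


Ansatz: y(x) = sum_{n>=0} a_n x^n, so y'(x) = sum_{n>=1} n a_n x^(n-1) and y''(x) = sum_{n>=2} n(n-1) a_n x^(n-2).
Substitute into P(x) y'' + Q(x) y' + R(x) y = 0 with P(x) = x^2 + 1, Q(x) = 3x, R(x) = 8, and match powers of x.
Initial conditions: a_0 = 3, a_1 = 1.
Setting the coefficient of each power of x to zero and solving order by order (substituting the coefficients already found):
  x^0: 2 a_2 + 8 a_0 = 0  ->  2 a_2 = -8 a_0 = -24  ->  a_2 = -12
  x^1: 6 a_3 + 11 a_1 = 0  ->  6 a_3 = -11 a_1 = -11  ->  a_3 = -11/6
  x^2: 12 a_4 + 16 a_2 = 0  ->  12 a_4 = -16 a_2 = 192  ->  a_4 = 16
  x^3: 20 a_5 + 23 a_3 = 0  ->  20 a_5 = -23 a_3 = 253/6  ->  a_5 = 253/120
Truncated series: y(x) = 3 + x - 12 x^2 - (11/6) x^3 + 16 x^4 + (253/120) x^5 + O(x^6).

a_0 = 3; a_1 = 1; a_2 = -12; a_3 = -11/6; a_4 = 16; a_5 = 253/120
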